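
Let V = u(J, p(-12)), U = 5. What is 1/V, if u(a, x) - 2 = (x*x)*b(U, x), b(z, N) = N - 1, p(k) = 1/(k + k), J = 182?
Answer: 13824/27623 ≈ 0.50045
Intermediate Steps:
p(k) = 1/(2*k)
b(z, N) = -1 + N
u(a, x) = 2 + x**2*(-1 + x) (u(a, x) = 2 + (x*x)*(-1 + x) = 2 + x**2*(-1 + x))
V = 27623/13824 (V = 2 + ((1/2)/(-12))**2*(-1 + (1/2)/(-12)) = 2 + ((1/2)*(-1/12))**2*(-1 + (1/2)*(-1/12)) = 2 + (-1/24)**2*(-1 - 1/24) = 2 + (1/576)*(-25/24) = 2 - 25/13824 = 27623/13824 ≈ 1.9982)
1/V = 1/(27623/13824) = 13824/27623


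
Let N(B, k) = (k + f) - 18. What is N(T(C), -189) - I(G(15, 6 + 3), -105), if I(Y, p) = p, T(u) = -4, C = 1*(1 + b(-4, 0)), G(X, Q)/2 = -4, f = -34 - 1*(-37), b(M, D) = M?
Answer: -99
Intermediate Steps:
f = 3 (f = -34 + 37 = 3)
G(X, Q) = -8 (G(X, Q) = 2*(-4) = -8)
C = -3 (C = 1*(1 - 4) = 1*(-3) = -3)
N(B, k) = -15 + k (N(B, k) = (k + 3) - 18 = (3 + k) - 18 = -15 + k)
N(T(C), -189) - I(G(15, 6 + 3), -105) = (-15 - 189) - 1*(-105) = -204 + 105 = -99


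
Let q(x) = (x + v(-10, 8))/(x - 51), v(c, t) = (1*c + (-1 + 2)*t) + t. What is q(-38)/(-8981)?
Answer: -32/799309 ≈ -4.0035e-5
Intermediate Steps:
v(c, t) = c + 2*t (v(c, t) = (c + 1*t) + t = (c + t) + t = c + 2*t)
q(x) = (6 + x)/(-51 + x) (q(x) = (x + (-10 + 2*8))/(x - 51) = (x + (-10 + 16))/(-51 + x) = (x + 6)/(-51 + x) = (6 + x)/(-51 + x))
q(-38)/(-8981) = ((6 - 38)/(-51 - 38))/(-8981) = (-32/(-89))*(-1/8981) = -1/89*(-32)*(-1/8981) = (32/89)*(-1/8981) = -32/799309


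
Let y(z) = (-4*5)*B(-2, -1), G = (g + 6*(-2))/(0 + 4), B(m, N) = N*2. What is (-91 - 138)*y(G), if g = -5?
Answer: -9160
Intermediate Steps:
B(m, N) = 2*N
G = -17/4 (G = (-5 + 6*(-2))/(0 + 4) = (-5 - 12)/4 = -17*¼ = -17/4 ≈ -4.2500)
y(z) = 40 (y(z) = (-4*5)*(2*(-1)) = -20*(-2) = 40)
(-91 - 138)*y(G) = (-91 - 138)*40 = -229*40 = -9160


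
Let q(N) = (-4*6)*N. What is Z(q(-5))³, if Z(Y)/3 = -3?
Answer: -729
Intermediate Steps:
q(N) = -24*N
Z(Y) = -9 (Z(Y) = 3*(-3) = -9)
Z(q(-5))³ = (-9)³ = -729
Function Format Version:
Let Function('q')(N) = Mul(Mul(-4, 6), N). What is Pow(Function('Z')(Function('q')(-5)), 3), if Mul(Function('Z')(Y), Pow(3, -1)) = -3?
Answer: -729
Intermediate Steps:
Function('q')(N) = Mul(-24, N)
Function('Z')(Y) = -9 (Function('Z')(Y) = Mul(3, -3) = -9)
Pow(Function('Z')(Function('q')(-5)), 3) = Pow(-9, 3) = -729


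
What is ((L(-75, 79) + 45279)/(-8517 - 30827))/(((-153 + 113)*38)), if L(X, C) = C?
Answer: 22679/29901440 ≈ 0.00075846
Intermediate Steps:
((L(-75, 79) + 45279)/(-8517 - 30827))/(((-153 + 113)*38)) = ((79 + 45279)/(-8517 - 30827))/(((-153 + 113)*38)) = (45358/(-39344))/((-40*38)) = (45358*(-1/39344))/(-1520) = -22679/19672*(-1/1520) = 22679/29901440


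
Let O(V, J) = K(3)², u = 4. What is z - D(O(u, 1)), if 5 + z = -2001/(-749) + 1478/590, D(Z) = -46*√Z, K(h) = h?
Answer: 30530821/220955 ≈ 138.18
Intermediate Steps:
O(V, J) = 9 (O(V, J) = 3² = 9)
z = 39031/220955 (z = -5 + (-2001/(-749) + 1478/590) = -5 + (-2001*(-1/749) + 1478*(1/590)) = -5 + (2001/749 + 739/295) = -5 + 1143806/220955 = 39031/220955 ≈ 0.17665)
z - D(O(u, 1)) = 39031/220955 - (-46)*√9 = 39031/220955 - (-46)*3 = 39031/220955 - 1*(-138) = 39031/220955 + 138 = 30530821/220955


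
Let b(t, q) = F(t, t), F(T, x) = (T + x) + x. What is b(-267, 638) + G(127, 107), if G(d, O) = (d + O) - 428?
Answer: -995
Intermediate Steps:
G(d, O) = -428 + O + d (G(d, O) = (O + d) - 428 = -428 + O + d)
F(T, x) = T + 2*x
b(t, q) = 3*t (b(t, q) = t + 2*t = 3*t)
b(-267, 638) + G(127, 107) = 3*(-267) + (-428 + 107 + 127) = -801 - 194 = -995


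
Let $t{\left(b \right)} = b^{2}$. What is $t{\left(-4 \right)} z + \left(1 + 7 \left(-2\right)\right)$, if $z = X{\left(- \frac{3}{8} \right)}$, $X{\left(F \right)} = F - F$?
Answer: $-13$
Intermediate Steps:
$X{\left(F \right)} = 0$
$z = 0$
$t{\left(-4 \right)} z + \left(1 + 7 \left(-2\right)\right) = \left(-4\right)^{2} \cdot 0 + \left(1 + 7 \left(-2\right)\right) = 16 \cdot 0 + \left(1 - 14\right) = 0 - 13 = -13$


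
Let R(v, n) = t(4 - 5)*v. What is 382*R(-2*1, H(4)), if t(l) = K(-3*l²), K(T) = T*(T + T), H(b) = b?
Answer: -13752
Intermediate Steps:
K(T) = 2*T² (K(T) = T*(2*T) = 2*T²)
t(l) = 18*l⁴ (t(l) = 2*(-3*l²)² = 2*(9*l⁴) = 18*l⁴)
R(v, n) = 18*v (R(v, n) = (18*(4 - 5)⁴)*v = (18*(-1)⁴)*v = (18*1)*v = 18*v)
382*R(-2*1, H(4)) = 382*(18*(-2*1)) = 382*(18*(-2)) = 382*(-36) = -13752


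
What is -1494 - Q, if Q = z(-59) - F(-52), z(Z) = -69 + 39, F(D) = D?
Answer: -1516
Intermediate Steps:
z(Z) = -30
Q = 22 (Q = -30 - 1*(-52) = -30 + 52 = 22)
-1494 - Q = -1494 - 1*22 = -1494 - 22 = -1516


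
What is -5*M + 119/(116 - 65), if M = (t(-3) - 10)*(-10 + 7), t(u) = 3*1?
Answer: -308/3 ≈ -102.67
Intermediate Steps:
t(u) = 3
M = 21 (M = (3 - 10)*(-10 + 7) = -7*(-3) = 21)
-5*M + 119/(116 - 65) = -5*21 + 119/(116 - 65) = -105 + 119/51 = -105 + (1/51)*119 = -105 + 7/3 = -308/3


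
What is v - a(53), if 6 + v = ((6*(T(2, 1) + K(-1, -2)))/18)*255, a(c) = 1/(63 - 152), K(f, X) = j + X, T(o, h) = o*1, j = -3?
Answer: -23228/89 ≈ -260.99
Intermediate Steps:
T(o, h) = o
K(f, X) = -3 + X
a(c) = -1/89 (a(c) = 1/(-89) = -1/89)
v = -261 (v = -6 + ((6*(2 + (-3 - 2)))/18)*255 = -6 + ((6*(2 - 5))*(1/18))*255 = -6 + ((6*(-3))*(1/18))*255 = -6 - 18*1/18*255 = -6 - 1*255 = -6 - 255 = -261)
v - a(53) = -261 - 1*(-1/89) = -261 + 1/89 = -23228/89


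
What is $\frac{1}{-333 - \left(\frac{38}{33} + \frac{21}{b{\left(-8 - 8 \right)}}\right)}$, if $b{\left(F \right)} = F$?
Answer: $- \frac{528}{175739} \approx -0.0030045$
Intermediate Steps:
$\frac{1}{-333 - \left(\frac{38}{33} + \frac{21}{b{\left(-8 - 8 \right)}}\right)} = \frac{1}{-333 - \left(\frac{38}{33} + \frac{21}{-8 - 8}\right)} = \frac{1}{-333 - \left(\frac{38}{33} + \frac{21}{-16}\right)} = \frac{1}{-333 - - \frac{85}{528}} = \frac{1}{-333 + \left(- \frac{38}{33} + \frac{21}{16}\right)} = \frac{1}{-333 + \frac{85}{528}} = \frac{1}{- \frac{175739}{528}} = - \frac{528}{175739}$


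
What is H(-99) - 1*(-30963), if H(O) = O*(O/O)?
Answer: 30864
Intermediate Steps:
H(O) = O (H(O) = O*1 = O)
H(-99) - 1*(-30963) = -99 - 1*(-30963) = -99 + 30963 = 30864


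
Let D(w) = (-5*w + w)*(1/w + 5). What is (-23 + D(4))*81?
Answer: -8667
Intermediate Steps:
D(w) = -4*w*(5 + 1/w) (D(w) = (-4*w)*(1/w + 5) = (-4*w)*(5 + 1/w) = -4*w*(5 + 1/w))
(-23 + D(4))*81 = (-23 + (-4 - 20*4))*81 = (-23 + (-4 - 80))*81 = (-23 - 84)*81 = -107*81 = -8667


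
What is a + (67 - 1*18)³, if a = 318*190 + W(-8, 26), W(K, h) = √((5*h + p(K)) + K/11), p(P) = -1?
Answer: 178069 + √15521/11 ≈ 1.7808e+5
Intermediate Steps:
W(K, h) = √(-1 + 5*h + K/11) (W(K, h) = √((5*h - 1) + K/11) = √((-1 + 5*h) + K*(1/11)) = √((-1 + 5*h) + K/11) = √(-1 + 5*h + K/11))
a = 60420 + √15521/11 (a = 318*190 + √(-121 + 11*(-8) + 605*26)/11 = 60420 + √(-121 - 88 + 15730)/11 = 60420 + √15521/11 ≈ 60431.)
a + (67 - 1*18)³ = (60420 + √15521/11) + (67 - 1*18)³ = (60420 + √15521/11) + (67 - 18)³ = (60420 + √15521/11) + 49³ = (60420 + √15521/11) + 117649 = 178069 + √15521/11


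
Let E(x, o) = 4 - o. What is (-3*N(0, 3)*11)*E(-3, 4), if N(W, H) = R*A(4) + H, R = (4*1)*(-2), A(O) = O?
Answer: 0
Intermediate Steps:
R = -8 (R = 4*(-2) = -8)
N(W, H) = -32 + H (N(W, H) = -8*4 + H = -32 + H)
(-3*N(0, 3)*11)*E(-3, 4) = (-3*(-32 + 3)*11)*(4 - 1*4) = (-3*(-29)*11)*(4 - 4) = (87*11)*0 = 957*0 = 0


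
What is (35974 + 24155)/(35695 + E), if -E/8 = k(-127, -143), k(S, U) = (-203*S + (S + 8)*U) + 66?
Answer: -60129/307217 ≈ -0.19572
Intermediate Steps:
k(S, U) = 66 - 203*S + U*(8 + S) (k(S, U) = (-203*S + (8 + S)*U) + 66 = (-203*S + U*(8 + S)) + 66 = 66 - 203*S + U*(8 + S))
E = -342912 (E = -8*(66 - 203*(-127) + 8*(-143) - 127*(-143)) = -8*(66 + 25781 - 1144 + 18161) = -8*42864 = -342912)
(35974 + 24155)/(35695 + E) = (35974 + 24155)/(35695 - 342912) = 60129/(-307217) = 60129*(-1/307217) = -60129/307217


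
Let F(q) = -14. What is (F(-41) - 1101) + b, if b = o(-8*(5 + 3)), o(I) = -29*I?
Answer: 741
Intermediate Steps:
b = 1856 (b = -(-232)*(5 + 3) = -(-232)*8 = -29*(-64) = 1856)
(F(-41) - 1101) + b = (-14 - 1101) + 1856 = -1115 + 1856 = 741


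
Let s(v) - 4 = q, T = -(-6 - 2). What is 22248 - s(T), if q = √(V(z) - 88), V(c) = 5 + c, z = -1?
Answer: 22244 - 2*I*√21 ≈ 22244.0 - 9.1651*I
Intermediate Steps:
T = 8 (T = -1*(-8) = 8)
q = 2*I*√21 (q = √((5 - 1) - 88) = √(4 - 88) = √(-84) = 2*I*√21 ≈ 9.1651*I)
s(v) = 4 + 2*I*√21
22248 - s(T) = 22248 - (4 + 2*I*√21) = 22248 + (-4 - 2*I*√21) = 22244 - 2*I*√21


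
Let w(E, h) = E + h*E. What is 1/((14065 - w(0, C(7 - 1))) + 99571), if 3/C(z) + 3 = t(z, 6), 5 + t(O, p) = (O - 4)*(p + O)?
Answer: 1/113636 ≈ 8.8000e-6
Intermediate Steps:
t(O, p) = -5 + (-4 + O)*(O + p) (t(O, p) = -5 + (O - 4)*(p + O) = -5 + (-4 + O)*(O + p))
C(z) = 3/(-32 + z² + 2*z) (C(z) = 3/(-3 + (-5 + z² - 4*z - 4*6 + z*6)) = 3/(-3 + (-5 + z² - 4*z - 24 + 6*z)) = 3/(-3 + (-29 + z² + 2*z)) = 3/(-32 + z² + 2*z))
w(E, h) = E + E*h
1/((14065 - w(0, C(7 - 1))) + 99571) = 1/((14065 - 0*(1 + 3/(-32 + (7 - 1)² + 2*(7 - 1)))) + 99571) = 1/((14065 - 0*(1 + 3/(-32 + 6² + 2*6))) + 99571) = 1/((14065 - 0*(1 + 3/(-32 + 36 + 12))) + 99571) = 1/((14065 - 0*(1 + 3/16)) + 99571) = 1/((14065 - 0*19/16) + 99571) = 1/((14065 - 1*0) + 99571) = 1/((14065 + 0) + 99571) = 1/(14065 + 99571) = 1/113636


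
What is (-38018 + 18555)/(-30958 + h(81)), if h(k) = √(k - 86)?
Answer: 602535554/958397769 + 19463*I*√5/958397769 ≈ 0.62869 + 4.541e-5*I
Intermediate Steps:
h(k) = √(-86 + k)
(-38018 + 18555)/(-30958 + h(81)) = (-38018 + 18555)/(-30958 + √(-86 + 81)) = -19463/(-30958 + √(-5)) = -19463/(-30958 + I*√5)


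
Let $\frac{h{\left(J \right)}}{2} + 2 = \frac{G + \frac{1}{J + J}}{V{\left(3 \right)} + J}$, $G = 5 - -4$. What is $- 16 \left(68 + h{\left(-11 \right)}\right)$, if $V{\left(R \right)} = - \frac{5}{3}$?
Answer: $- \frac{209288}{209} \approx -1001.4$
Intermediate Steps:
$G = 9$ ($G = 5 + 4 = 9$)
$V{\left(R \right)} = - \frac{5}{3}$ ($V{\left(R \right)} = \left(-5\right) \frac{1}{3} = - \frac{5}{3}$)
$h{\left(J \right)} = -4 + \frac{2 \left(9 + \frac{1}{2 J}\right)}{- \frac{5}{3} + J}$ ($h{\left(J \right)} = -4 + 2 \frac{9 + \frac{1}{J + J}}{- \frac{5}{3} + J} = -4 + 2 \frac{9 + \frac{1}{2 J}}{- \frac{5}{3} + J} = -4 + \frac{2 \left(9 + \frac{1}{2 J}\right)}{- \frac{5}{3} + J}$)
$- 16 \left(68 + h{\left(-11 \right)}\right) = - 16 \left(68 + \frac{3 - 12 \left(-11\right)^{2} + 74 \left(-11\right)}{\left(-11\right) \left(-5 + 3 \left(-11\right)\right)}\right) = - 16 \left(68 - \frac{3 - 1452 - 814}{11 \left(-5 - 33\right)}\right) = - 16 \left(68 - \frac{3 - 1452 - 814}{11 \left(-38\right)}\right) = - 16 \left(68 - \left(- \frac{1}{418}\right) \left(-2263\right)\right) = - 16 \left(68 - \frac{2263}{418}\right) = \left(-16\right) \frac{26161}{418} = - \frac{209288}{209}$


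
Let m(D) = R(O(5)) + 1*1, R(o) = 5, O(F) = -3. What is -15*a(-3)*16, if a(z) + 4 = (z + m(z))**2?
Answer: -1200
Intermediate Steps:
m(D) = 6 (m(D) = 5 + 1*1 = 5 + 1 = 6)
a(z) = -4 + (6 + z)**2 (a(z) = -4 + (z + 6)**2 = -4 + (6 + z)**2)
-15*a(-3)*16 = -15*(-4 + (6 - 3)**2)*16 = -15*(-4 + 3**2)*16 = -15*(-4 + 9)*16 = -15*5*16 = -75*16 = -1200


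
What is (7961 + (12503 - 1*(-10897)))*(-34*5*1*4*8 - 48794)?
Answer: -1700832474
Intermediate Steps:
(7961 + (12503 - 1*(-10897)))*(-34*5*1*4*8 - 48794) = (7961 + (12503 + 10897))*(-170*4*8 - 48794) = (7961 + 23400)*(-34*20*8 - 48794) = 31361*(-680*8 - 48794) = 31361*(-5440 - 48794) = 31361*(-54234) = -1700832474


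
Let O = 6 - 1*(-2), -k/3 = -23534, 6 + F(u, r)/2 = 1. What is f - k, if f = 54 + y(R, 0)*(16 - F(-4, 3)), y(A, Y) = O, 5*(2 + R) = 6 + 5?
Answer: -70340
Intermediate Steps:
R = 1/5 (R = -2 + (6 + 5)/5 = -2 + (1/5)*11 = -2 + 11/5 = 1/5 ≈ 0.20000)
F(u, r) = -10 (F(u, r) = -12 + 2*1 = -12 + 2 = -10)
k = 70602 (k = -3*(-23534) = 70602)
O = 8 (O = 6 + 2 = 8)
y(A, Y) = 8
f = 262 (f = 54 + 8*(16 - 1*(-10)) = 54 + 8*(16 + 10) = 54 + 8*26 = 54 + 208 = 262)
f - k = 262 - 1*70602 = 262 - 70602 = -70340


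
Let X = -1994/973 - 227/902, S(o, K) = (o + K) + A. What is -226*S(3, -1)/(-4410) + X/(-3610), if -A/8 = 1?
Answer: -20415770377/66534343260 ≈ -0.30685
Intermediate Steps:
A = -8 (A = -8*1 = -8)
S(o, K) = -8 + K + o (S(o, K) = (o + K) - 8 = (K + o) - 8 = -8 + K + o)
X = -2019459/877646 (X = -1994*1/973 - 227*1/902 = -1994/973 - 227/902 = -2019459/877646 ≈ -2.3010)
-226*S(3, -1)/(-4410) + X/(-3610) = -226*(-8 - 1 + 3)/(-4410) - 2019459/877646/(-3610) = -226*(-6)*(-1/4410) - 2019459/877646*(-1/3610) = 1356*(-1/4410) + 2019459/3168302060 = -226/735 + 2019459/3168302060 = -20415770377/66534343260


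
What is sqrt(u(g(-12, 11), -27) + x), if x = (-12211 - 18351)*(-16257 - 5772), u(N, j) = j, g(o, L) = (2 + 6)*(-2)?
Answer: sqrt(673250271) ≈ 25947.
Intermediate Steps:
g(o, L) = -16 (g(o, L) = 8*(-2) = -16)
x = 673250298 (x = -30562*(-22029) = 673250298)
sqrt(u(g(-12, 11), -27) + x) = sqrt(-27 + 673250298) = sqrt(673250271)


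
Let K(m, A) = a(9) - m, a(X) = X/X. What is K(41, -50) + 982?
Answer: 942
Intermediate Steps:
a(X) = 1
K(m, A) = 1 - m
K(41, -50) + 982 = (1 - 1*41) + 982 = (1 - 41) + 982 = -40 + 982 = 942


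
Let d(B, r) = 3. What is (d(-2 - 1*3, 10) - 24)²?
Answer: 441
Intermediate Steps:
(d(-2 - 1*3, 10) - 24)² = (3 - 24)² = (-21)² = 441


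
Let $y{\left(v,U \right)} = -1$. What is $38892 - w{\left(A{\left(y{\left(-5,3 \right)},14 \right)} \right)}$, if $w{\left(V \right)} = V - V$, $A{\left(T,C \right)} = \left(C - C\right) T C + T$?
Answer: $38892$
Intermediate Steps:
$A{\left(T,C \right)} = T$ ($A{\left(T,C \right)} = 0 T C + T = 0 C + T = 0 + T = T$)
$w{\left(V \right)} = 0$
$38892 - w{\left(A{\left(y{\left(-5,3 \right)},14 \right)} \right)} = 38892 - 0 = 38892 + 0 = 38892$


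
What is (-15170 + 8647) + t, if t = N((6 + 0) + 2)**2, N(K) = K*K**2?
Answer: 255621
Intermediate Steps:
N(K) = K**3
t = 262144 (t = (((6 + 0) + 2)**3)**2 = ((6 + 2)**3)**2 = (8**3)**2 = 512**2 = 262144)
(-15170 + 8647) + t = (-15170 + 8647) + 262144 = -6523 + 262144 = 255621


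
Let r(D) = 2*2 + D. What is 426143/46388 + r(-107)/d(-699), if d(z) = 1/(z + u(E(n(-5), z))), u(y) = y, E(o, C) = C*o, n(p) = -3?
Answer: -6679167529/46388 ≈ -1.4398e+5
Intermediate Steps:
d(z) = -1/(2*z) (d(z) = 1/(z + z*(-3)) = 1/(z - 3*z) = 1/(-2*z) = -1/(2*z))
r(D) = 4 + D
426143/46388 + r(-107)/d(-699) = 426143/46388 + (4 - 107)/((-1/2/(-699))) = 426143*(1/46388) - 103/((-1/2*(-1/699))) = 426143/46388 - 103/1/1398 = 426143/46388 - 103*1398 = 426143/46388 - 143994 = -6679167529/46388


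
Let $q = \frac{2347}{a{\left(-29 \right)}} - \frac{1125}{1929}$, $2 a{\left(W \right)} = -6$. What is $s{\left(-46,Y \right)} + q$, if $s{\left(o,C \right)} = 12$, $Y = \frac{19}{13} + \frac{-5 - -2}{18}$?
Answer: $- \frac{1487098}{1929} \approx -770.92$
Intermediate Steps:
$a{\left(W \right)} = -3$ ($a{\left(W \right)} = \frac{1}{2} \left(-6\right) = -3$)
$Y = \frac{101}{78}$ ($Y = 19 \cdot \frac{1}{13} + \left(-5 + 2\right) \frac{1}{18} = \frac{19}{13} - \frac{1}{6} = \frac{101}{78} \approx 1.2949$)
$q = - \frac{1510246}{1929}$ ($q = \frac{2347}{-3} - \frac{1125}{1929} = 2347 \left(- \frac{1}{3}\right) - \frac{375}{643} = - \frac{2347}{3} - \frac{375}{643} = - \frac{1510246}{1929} \approx -782.92$)
$s{\left(-46,Y \right)} + q = 12 - \frac{1510246}{1929} = - \frac{1487098}{1929}$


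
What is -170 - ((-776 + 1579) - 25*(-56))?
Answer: -2373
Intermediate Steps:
-170 - ((-776 + 1579) - 25*(-56)) = -170 - (803 + 1400) = -170 - 1*2203 = -170 - 2203 = -2373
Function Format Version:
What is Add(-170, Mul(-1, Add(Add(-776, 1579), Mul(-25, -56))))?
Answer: -2373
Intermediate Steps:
Add(-170, Mul(-1, Add(Add(-776, 1579), Mul(-25, -56)))) = Add(-170, Mul(-1, Add(803, 1400))) = Add(-170, Mul(-1, 2203)) = Add(-170, -2203) = -2373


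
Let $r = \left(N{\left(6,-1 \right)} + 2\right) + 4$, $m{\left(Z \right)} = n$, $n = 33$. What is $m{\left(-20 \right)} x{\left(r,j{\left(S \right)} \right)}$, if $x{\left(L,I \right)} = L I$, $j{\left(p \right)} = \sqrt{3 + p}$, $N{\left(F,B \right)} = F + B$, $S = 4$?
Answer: $363 \sqrt{7} \approx 960.41$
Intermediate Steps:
$m{\left(Z \right)} = 33$
$N{\left(F,B \right)} = B + F$
$r = 11$ ($r = \left(\left(-1 + 6\right) + 2\right) + 4 = \left(5 + 2\right) + 4 = 7 + 4 = 11$)
$x{\left(L,I \right)} = I L$
$m{\left(-20 \right)} x{\left(r,j{\left(S \right)} \right)} = 33 \sqrt{3 + 4} \cdot 11 = 33 \sqrt{7} \cdot 11 = 33 \cdot 11 \sqrt{7} = 363 \sqrt{7}$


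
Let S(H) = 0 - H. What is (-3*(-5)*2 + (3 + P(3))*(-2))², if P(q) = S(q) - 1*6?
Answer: 1764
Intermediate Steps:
S(H) = -H
P(q) = -6 - q (P(q) = -q - 1*6 = -q - 6 = -6 - q)
(-3*(-5)*2 + (3 + P(3))*(-2))² = (-3*(-5)*2 + (3 + (-6 - 1*3))*(-2))² = (15*2 + (3 + (-6 - 3))*(-2))² = (30 + (3 - 9)*(-2))² = (30 - 6*(-2))² = (30 + 12)² = 42² = 1764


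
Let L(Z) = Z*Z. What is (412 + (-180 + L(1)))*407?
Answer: 94831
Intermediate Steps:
L(Z) = Z²
(412 + (-180 + L(1)))*407 = (412 + (-180 + 1²))*407 = (412 + (-180 + 1))*407 = (412 - 179)*407 = 233*407 = 94831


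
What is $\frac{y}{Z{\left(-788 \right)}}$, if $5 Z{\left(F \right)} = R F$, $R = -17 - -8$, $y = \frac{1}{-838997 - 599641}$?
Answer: $- \frac{5}{10202820696} \approx -4.9006 \cdot 10^{-10}$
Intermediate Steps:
$y = - \frac{1}{1438638}$ ($y = \frac{1}{-1438638} = - \frac{1}{1438638} \approx -6.951 \cdot 10^{-7}$)
$R = -9$ ($R = -17 + 8 = -9$)
$Z{\left(F \right)} = - \frac{9 F}{5}$ ($Z{\left(F \right)} = \frac{\left(-9\right) F}{5} = - \frac{9 F}{5}$)
$\frac{y}{Z{\left(-788 \right)}} = - \frac{1}{1438638 \left(\left(- \frac{9}{5}\right) \left(-788\right)\right)} = - \frac{1}{1438638 \cdot \frac{7092}{5}} = \left(- \frac{1}{1438638}\right) \frac{5}{7092} = - \frac{5}{10202820696}$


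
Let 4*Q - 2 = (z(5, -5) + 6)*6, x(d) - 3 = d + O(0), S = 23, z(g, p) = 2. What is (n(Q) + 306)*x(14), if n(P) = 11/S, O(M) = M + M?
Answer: 119833/23 ≈ 5210.1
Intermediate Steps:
O(M) = 2*M
x(d) = 3 + d (x(d) = 3 + (d + 2*0) = 3 + (d + 0) = 3 + d)
Q = 25/2 (Q = ½ + ((2 + 6)*6)/4 = ½ + (8*6)/4 = ½ + (¼)*48 = ½ + 12 = 25/2 ≈ 12.500)
n(P) = 11/23
(n(Q) + 306)*x(14) = (11/23 + 306)*(3 + 14) = (7049/23)*17 = 119833/23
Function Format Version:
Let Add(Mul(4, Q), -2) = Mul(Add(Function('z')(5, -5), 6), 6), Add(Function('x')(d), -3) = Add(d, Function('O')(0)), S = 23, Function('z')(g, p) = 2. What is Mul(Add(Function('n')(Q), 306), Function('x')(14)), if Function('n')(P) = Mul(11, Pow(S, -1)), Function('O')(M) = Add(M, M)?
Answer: Rational(119833, 23) ≈ 5210.1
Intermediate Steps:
Function('O')(M) = Mul(2, M)
Function('x')(d) = Add(3, d) (Function('x')(d) = Add(3, Add(d, Mul(2, 0))) = Add(3, Add(d, 0)) = Add(3, d))
Q = Rational(25, 2) (Q = Add(Rational(1, 2), Mul(Rational(1, 4), Mul(Add(2, 6), 6))) = Add(Rational(1, 2), Mul(Rational(1, 4), Mul(8, 6))) = Add(Rational(1, 2), Mul(Rational(1, 4), 48)) = Add(Rational(1, 2), 12) = Rational(25, 2) ≈ 12.500)
Function('n')(P) = Rational(11, 23) (Function('n')(P) = Mul(11, Pow(23, -1)) = Mul(11, Rational(1, 23)) = Rational(11, 23))
Mul(Add(Function('n')(Q), 306), Function('x')(14)) = Mul(Add(Rational(11, 23), 306), Add(3, 14)) = Mul(Rational(7049, 23), 17) = Rational(119833, 23)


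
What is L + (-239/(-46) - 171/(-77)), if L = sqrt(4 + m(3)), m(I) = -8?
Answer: 26269/3542 + 2*I ≈ 7.4164 + 2.0*I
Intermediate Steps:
L = 2*I (L = sqrt(4 - 8) = sqrt(-4) = 2*I ≈ 2.0*I)
L + (-239/(-46) - 171/(-77)) = 2*I + (-239/(-46) - 171/(-77)) = 2*I + (-239*(-1/46) - 171*(-1/77)) = 2*I + (239/46 + 171/77) = 2*I + 26269/3542 = 26269/3542 + 2*I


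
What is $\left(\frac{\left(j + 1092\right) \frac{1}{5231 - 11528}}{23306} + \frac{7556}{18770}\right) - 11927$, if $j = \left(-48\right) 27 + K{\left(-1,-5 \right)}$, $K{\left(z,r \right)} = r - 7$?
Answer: $- \frac{2737795609797839}{229553787095} \approx -11927.0$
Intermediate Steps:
$K{\left(z,r \right)} = -7 + r$
$j = -1308$ ($j = \left(-48\right) 27 - 12 = -1296 - 12 = -1308$)
$\left(\frac{\left(j + 1092\right) \frac{1}{5231 - 11528}}{23306} + \frac{7556}{18770}\right) - 11927 = \left(\frac{\left(-1308 + 1092\right) \frac{1}{5231 - 11528}}{23306} + \frac{7556}{18770}\right) - 11927 = \left(- \frac{216}{-6297} \cdot \frac{1}{23306} + 7556 \cdot \frac{1}{18770}\right) - 11927 = \left(\left(-216\right) \left(- \frac{1}{6297}\right) \frac{1}{23306} + \frac{3778}{9385}\right) - 11927 = \left(\frac{72}{2099} \cdot \frac{1}{23306} + \frac{3778}{9385}\right) - 11927 = \left(\frac{36}{24459647} + \frac{3778}{9385}\right) - 11927 = \frac{92408884226}{229553787095} - 11927 = - \frac{2737795609797839}{229553787095}$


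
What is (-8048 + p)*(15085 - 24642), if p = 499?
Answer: 72145793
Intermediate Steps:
(-8048 + p)*(15085 - 24642) = (-8048 + 499)*(15085 - 24642) = -7549*(-9557) = 72145793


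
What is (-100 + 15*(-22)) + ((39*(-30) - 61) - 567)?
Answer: -2228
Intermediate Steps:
(-100 + 15*(-22)) + ((39*(-30) - 61) - 567) = (-100 - 330) + ((-1170 - 61) - 567) = -430 + (-1231 - 567) = -430 - 1798 = -2228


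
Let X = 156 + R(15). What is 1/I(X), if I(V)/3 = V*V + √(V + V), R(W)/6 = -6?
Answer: 20/863999 - √15/155519820 ≈ 2.3123e-5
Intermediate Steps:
R(W) = -36 (R(W) = 6*(-6) = -36)
X = 120 (X = 156 - 36 = 120)
I(V) = 3*V² + 3*√2*√V (I(V) = 3*(V*V + √(V + V)) = 3*(V² + √(2*V)) = 3*(V² + √2*√V) = 3*V² + 3*√2*√V)
1/I(X) = 1/(3*120² + 3*√2*√120) = 1/(3*14400 + 3*√2*(2*√30)) = 1/(43200 + 12*√15)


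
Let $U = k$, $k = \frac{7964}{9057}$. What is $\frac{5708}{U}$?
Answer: $\frac{12924339}{1991} \approx 6491.4$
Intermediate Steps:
$k = \frac{7964}{9057}$ ($k = 7964 \cdot \frac{1}{9057} = \frac{7964}{9057} \approx 0.87932$)
$U = \frac{7964}{9057} \approx 0.87932$
$\frac{5708}{U} = \frac{5708}{\frac{7964}{9057}} = 5708 \cdot \frac{9057}{7964} = \frac{12924339}{1991}$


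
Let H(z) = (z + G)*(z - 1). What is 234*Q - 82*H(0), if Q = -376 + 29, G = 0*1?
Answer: -81198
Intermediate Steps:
G = 0
H(z) = z*(-1 + z) (H(z) = (z + 0)*(z - 1) = z*(-1 + z))
Q = -347
234*Q - 82*H(0) = 234*(-347) - 0*(-1 + 0) = -81198 - 0*(-1) = -81198 - 82*0 = -81198 + 0 = -81198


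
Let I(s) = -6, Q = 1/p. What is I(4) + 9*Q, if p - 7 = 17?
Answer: -45/8 ≈ -5.6250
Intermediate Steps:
p = 24 (p = 7 + 17 = 24)
Q = 1/24 ≈ 0.041667
I(4) + 9*Q = -6 + 9*(1/24) = -6 + 3/8 = -45/8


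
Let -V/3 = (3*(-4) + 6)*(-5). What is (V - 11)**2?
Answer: 10201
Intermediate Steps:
V = -90 (V = -3*(3*(-4) + 6)*(-5) = -3*(-12 + 6)*(-5) = -(-18)*(-5) = -3*30 = -90)
(V - 11)**2 = (-90 - 11)**2 = (-101)**2 = 10201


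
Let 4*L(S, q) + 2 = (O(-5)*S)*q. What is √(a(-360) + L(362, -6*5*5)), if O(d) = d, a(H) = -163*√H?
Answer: √(271498 - 3912*I*√10)/2 ≈ 260.59 - 5.9339*I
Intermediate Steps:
L(S, q) = -½ - 5*S*q/4 (L(S, q) = -½ + ((-5*S)*q)/4 = -½ + (-5*S*q)/4 = -½ - 5*S*q/4)
√(a(-360) + L(362, -6*5*5)) = √(-978*I*√10 + (-½ - 5/4*362*-6*5*5)) = √(-978*I*√10 + (-½ - 5/4*362*(-30*5))) = √(-978*I*√10 + (-½ - 5/4*362*(-150))) = √(-978*I*√10 + (-½ + 67875)) = √(-978*I*√10 + 135749/2) = √(135749/2 - 978*I*√10)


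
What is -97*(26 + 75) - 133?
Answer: -9930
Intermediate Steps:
-97*(26 + 75) - 133 = -97*101 - 133 = -9797 - 133 = -9930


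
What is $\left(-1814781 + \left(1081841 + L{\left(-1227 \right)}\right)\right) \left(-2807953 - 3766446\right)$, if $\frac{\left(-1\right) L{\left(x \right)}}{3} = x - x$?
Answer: $4818640003060$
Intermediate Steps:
$L{\left(x \right)} = 0$ ($L{\left(x \right)} = - 3 \left(x - x\right) = \left(-3\right) 0 = 0$)
$\left(-1814781 + \left(1081841 + L{\left(-1227 \right)}\right)\right) \left(-2807953 - 3766446\right) = \left(-1814781 + \left(1081841 + 0\right)\right) \left(-2807953 - 3766446\right) = \left(-1814781 + 1081841\right) \left(-6574399\right) = \left(-732940\right) \left(-6574399\right) = 4818640003060$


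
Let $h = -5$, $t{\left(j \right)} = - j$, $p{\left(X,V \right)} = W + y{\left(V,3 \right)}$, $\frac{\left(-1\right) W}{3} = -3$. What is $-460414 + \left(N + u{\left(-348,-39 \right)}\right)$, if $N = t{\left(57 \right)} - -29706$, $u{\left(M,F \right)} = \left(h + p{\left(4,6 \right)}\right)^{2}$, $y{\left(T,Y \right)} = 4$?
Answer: $-430701$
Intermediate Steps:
$W = 9$ ($W = \left(-3\right) \left(-3\right) = 9$)
$p{\left(X,V \right)} = 13$ ($p{\left(X,V \right)} = 9 + 4 = 13$)
$u{\left(M,F \right)} = 64$ ($u{\left(M,F \right)} = \left(-5 + 13\right)^{2} = 8^{2} = 64$)
$N = 29649$ ($N = \left(-1\right) 57 - -29706 = -57 + 29706 = 29649$)
$-460414 + \left(N + u{\left(-348,-39 \right)}\right) = -460414 + \left(29649 + 64\right) = -460414 + 29713 = -430701$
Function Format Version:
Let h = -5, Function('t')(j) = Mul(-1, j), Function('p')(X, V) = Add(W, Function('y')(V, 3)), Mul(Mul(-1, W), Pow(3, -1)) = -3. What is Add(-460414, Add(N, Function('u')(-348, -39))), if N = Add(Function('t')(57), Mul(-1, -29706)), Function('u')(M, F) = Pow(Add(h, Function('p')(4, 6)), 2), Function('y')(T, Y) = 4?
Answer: -430701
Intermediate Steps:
W = 9 (W = Mul(-3, -3) = 9)
Function('p')(X, V) = 13 (Function('p')(X, V) = Add(9, 4) = 13)
Function('u')(M, F) = 64 (Function('u')(M, F) = Pow(Add(-5, 13), 2) = Pow(8, 2) = 64)
N = 29649 (N = Add(Mul(-1, 57), Mul(-1, -29706)) = Add(-57, 29706) = 29649)
Add(-460414, Add(N, Function('u')(-348, -39))) = Add(-460414, Add(29649, 64)) = Add(-460414, 29713) = -430701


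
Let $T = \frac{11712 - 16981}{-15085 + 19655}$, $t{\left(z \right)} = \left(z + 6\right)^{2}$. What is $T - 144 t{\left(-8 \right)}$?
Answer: $- \frac{2637589}{4570} \approx -577.15$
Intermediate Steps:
$t{\left(z \right)} = \left(6 + z\right)^{2}$
$T = - \frac{5269}{4570} \approx -1.153$
$T - 144 t{\left(-8 \right)} = - \frac{5269}{4570} - 144 \left(6 - 8\right)^{2} = - \frac{5269}{4570} - 144 \left(-2\right)^{2} = - \frac{5269}{4570} - 576 = - \frac{2637589}{4570}$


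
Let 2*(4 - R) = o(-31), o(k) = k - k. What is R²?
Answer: 16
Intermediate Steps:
o(k) = 0
R = 4 (R = 4 - ½*0 = 4 + 0 = 4)
R² = 4² = 16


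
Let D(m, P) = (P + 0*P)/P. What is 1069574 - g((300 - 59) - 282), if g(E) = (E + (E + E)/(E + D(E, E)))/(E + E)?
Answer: 42782941/40 ≈ 1.0696e+6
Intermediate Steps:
D(m, P) = 1 (D(m, P) = (P + 0)/P = P/P = 1)
g(E) = (E + 2*E/(1 + E))/(2*E) (g(E) = (E + (E + E)/(E + 1))/(E + E) = (E + (2*E)/(1 + E))/((2*E)) = (E + 2*E/(1 + E))*(1/(2*E)) = (E + 2*E/(1 + E))/(2*E))
1069574 - g((300 - 59) - 282) = 1069574 - (3 + ((300 - 59) - 282))/(2*(1 + ((300 - 59) - 282))) = 1069574 - (3 + (241 - 282))/(2*(1 + (241 - 282))) = 1069574 - (3 - 41)/(2*(1 - 41)) = 1069574 - (-38)/(2*(-40)) = 1069574 - (-1)*(-38)/(2*40) = 1069574 - 1*19/40 = 1069574 - 19/40 = 42782941/40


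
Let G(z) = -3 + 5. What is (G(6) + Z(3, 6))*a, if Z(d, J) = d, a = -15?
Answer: -75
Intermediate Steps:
G(z) = 2
(G(6) + Z(3, 6))*a = (2 + 3)*(-15) = 5*(-15) = -75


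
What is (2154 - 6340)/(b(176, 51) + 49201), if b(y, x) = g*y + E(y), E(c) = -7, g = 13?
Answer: -2093/25741 ≈ -0.081310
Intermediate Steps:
b(y, x) = -7 + 13*y (b(y, x) = 13*y - 7 = -7 + 13*y)
(2154 - 6340)/(b(176, 51) + 49201) = (2154 - 6340)/((-7 + 13*176) + 49201) = -4186/((-7 + 2288) + 49201) = -4186/(2281 + 49201) = -4186/51482 = -4186*1/51482 = -2093/25741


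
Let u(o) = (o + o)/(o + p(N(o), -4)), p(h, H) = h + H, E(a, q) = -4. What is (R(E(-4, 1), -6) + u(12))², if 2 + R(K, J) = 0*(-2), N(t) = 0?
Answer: 1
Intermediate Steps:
p(h, H) = H + h
u(o) = 2*o/(-4 + o) (u(o) = (o + o)/(o + (-4 + 0)) = (2*o)/(o - 4) = (2*o)/(-4 + o) = 2*o/(-4 + o))
R(K, J) = -2 (R(K, J) = -2 + 0*(-2) = -2 + 0 = -2)
(R(E(-4, 1), -6) + u(12))² = (-2 + 2*12/(-4 + 12))² = (-2 + 2*12/8)² = (-2 + 2*12*(⅛))² = (-2 + 3)² = 1² = 1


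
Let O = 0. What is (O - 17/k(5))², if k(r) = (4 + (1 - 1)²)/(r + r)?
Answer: 7225/4 ≈ 1806.3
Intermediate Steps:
k(r) = 2/r (k(r) = (4 + 0²)/((2*r)) = (4 + 0)*(1/(2*r)) = 4*(1/(2*r)) = 2/r)
(O - 17/k(5))² = (0 - 17/(2/5))² = (0 - 17/(2*(⅕)))² = (0 - 17/⅖)² = (0 - 17*5/2)² = (0 - 85/2)² = (-85/2)² = 7225/4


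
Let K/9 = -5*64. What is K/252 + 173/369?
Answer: -28309/2583 ≈ -10.960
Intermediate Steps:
K = -2880 (K = 9*(-5*64) = 9*(-320) = -2880)
K/252 + 173/369 = -2880/252 + 173/369 = -2880*1/252 + 173*(1/369) = -80/7 + 173/369 = -28309/2583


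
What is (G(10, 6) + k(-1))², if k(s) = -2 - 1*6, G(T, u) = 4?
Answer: 16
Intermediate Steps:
k(s) = -8 (k(s) = -2 - 6 = -8)
(G(10, 6) + k(-1))² = (4 - 8)² = (-4)² = 16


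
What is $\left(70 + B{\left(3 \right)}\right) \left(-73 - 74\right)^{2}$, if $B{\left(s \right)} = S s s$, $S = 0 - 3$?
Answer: $929187$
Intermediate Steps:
$S = -3$
$B{\left(s \right)} = - 3 s^{2}$ ($B{\left(s \right)} = - 3 s s = - 3 s^{2}$)
$\left(70 + B{\left(3 \right)}\right) \left(-73 - 74\right)^{2} = \left(70 - 3 \cdot 3^{2}\right) \left(-73 - 74\right)^{2} = \left(70 - 27\right) \left(-147\right)^{2} = \left(70 - 27\right) 21609 = 43 \cdot 21609 = 929187$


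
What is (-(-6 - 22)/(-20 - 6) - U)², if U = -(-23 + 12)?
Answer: 24649/169 ≈ 145.85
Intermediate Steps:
U = 11 (U = -1*(-11) = 11)
(-(-6 - 22)/(-20 - 6) - U)² = (-(-6 - 22)/(-20 - 6) - 1*11)² = (-(-28)/(-26) - 11)² = (-(-28)*(-1)/26 - 11)² = (-1*14/13 - 11)² = (-14/13 - 11)² = (-157/13)² = 24649/169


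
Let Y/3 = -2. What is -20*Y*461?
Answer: 55320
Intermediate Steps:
Y = -6 (Y = 3*(-2) = -6)
-20*Y*461 = -20*(-6)*461 = 120*461 = 55320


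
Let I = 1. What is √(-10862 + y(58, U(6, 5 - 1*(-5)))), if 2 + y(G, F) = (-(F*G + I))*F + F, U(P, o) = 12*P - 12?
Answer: 4*I*√13729 ≈ 468.68*I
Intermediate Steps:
U(P, o) = -12 + 12*P
y(G, F) = -2 + F + F*(-1 - F*G) (y(G, F) = -2 + ((-(F*G + 1))*F + F) = -2 + ((-(1 + F*G))*F + F) = -2 + ((-1 - F*G)*F + F) = -2 + (F*(-1 - F*G) + F) = -2 + (F + F*(-1 - F*G)) = -2 + F + F*(-1 - F*G))
√(-10862 + y(58, U(6, 5 - 1*(-5)))) = √(-10862 + (-2 - 1*58*(-12 + 12*6)²)) = √(-10862 + (-2 - 1*58*(-12 + 72)²)) = √(-10862 + (-2 - 1*58*60²)) = √(-10862 + (-2 - 1*58*3600)) = √(-10862 + (-2 - 208800)) = √(-10862 - 208802) = √(-219664) = 4*I*√13729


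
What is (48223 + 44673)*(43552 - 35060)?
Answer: 788872832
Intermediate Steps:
(48223 + 44673)*(43552 - 35060) = 92896*8492 = 788872832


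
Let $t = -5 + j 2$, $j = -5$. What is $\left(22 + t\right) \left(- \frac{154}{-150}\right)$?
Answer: $\frac{539}{75} \approx 7.1867$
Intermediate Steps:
$t = -15$ ($t = -5 - 10 = -15$)
$\left(22 + t\right) \left(- \frac{154}{-150}\right) = \left(22 - 15\right) \left(- \frac{154}{-150}\right) = 7 \left(\left(-154\right) \left(- \frac{1}{150}\right)\right) = 7 \cdot \frac{77}{75} = \frac{539}{75}$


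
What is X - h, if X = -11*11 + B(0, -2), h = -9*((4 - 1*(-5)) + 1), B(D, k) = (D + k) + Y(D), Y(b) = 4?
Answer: -29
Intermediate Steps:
B(D, k) = 4 + D + k (B(D, k) = (D + k) + 4 = 4 + D + k)
h = -90 (h = -9*((4 + 5) + 1) = -9*(9 + 1) = -9*10 = -90)
X = -119 (X = -11*11 + (4 + 0 - 2) = -121 + 2 = -119)
X - h = -119 - 1*(-90) = -119 + 90 = -29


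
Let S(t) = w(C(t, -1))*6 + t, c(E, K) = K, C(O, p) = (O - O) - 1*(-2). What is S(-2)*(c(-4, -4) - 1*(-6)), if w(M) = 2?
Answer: 20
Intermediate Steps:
C(O, p) = 2 (C(O, p) = 0 + 2 = 2)
S(t) = 12 + t (S(t) = 2*6 + t = 12 + t)
S(-2)*(c(-4, -4) - 1*(-6)) = (12 - 2)*(-4 - 1*(-6)) = 10*(-4 + 6) = 10*2 = 20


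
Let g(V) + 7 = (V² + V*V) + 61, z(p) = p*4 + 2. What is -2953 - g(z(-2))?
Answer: -3079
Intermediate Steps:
z(p) = 2 + 4*p (z(p) = 4*p + 2 = 2 + 4*p)
g(V) = 54 + 2*V² (g(V) = -7 + ((V² + V*V) + 61) = -7 + ((V² + V²) + 61) = -7 + (2*V² + 61) = -7 + (61 + 2*V²) = 54 + 2*V²)
-2953 - g(z(-2)) = -2953 - (54 + 2*(2 + 4*(-2))²) = -2953 - (54 + 2*(2 - 8)²) = -2953 - (54 + 2*(-6)²) = -2953 - (54 + 2*36) = -2953 - (54 + 72) = -2953 - 1*126 = -2953 - 126 = -3079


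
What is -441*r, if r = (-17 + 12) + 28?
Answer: -10143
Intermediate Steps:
r = 23 (r = -5 + 28 = 23)
-441*r = -441*23 = -10143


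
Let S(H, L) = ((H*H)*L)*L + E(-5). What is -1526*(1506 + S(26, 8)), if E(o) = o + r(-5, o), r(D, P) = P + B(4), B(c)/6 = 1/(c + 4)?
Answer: -136609809/2 ≈ -6.8305e+7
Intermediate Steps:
B(c) = 6/(4 + c) (B(c) = 6/(c + 4) = 6/(4 + c))
r(D, P) = ¾ + P (r(D, P) = P + 6/(4 + 4) = P + 6/8 = P + 6*(⅛) = P + ¾ = ¾ + P)
E(o) = ¾ + 2*o (E(o) = o + (¾ + o) = ¾ + 2*o)
S(H, L) = -37/4 + H²*L² (S(H, L) = ((H*H)*L)*L + (¾ + 2*(-5)) = (H²*L)*L + (¾ - 10) = (L*H²)*L - 37/4 = H²*L² - 37/4 = -37/4 + H²*L²)
-1526*(1506 + S(26, 8)) = -1526*(1506 + (-37/4 + 26²*8²)) = -1526*(1506 + (-37/4 + 676*64)) = -1526*(1506 + (-37/4 + 43264)) = -1526*(1506 + 173019/4) = -1526*179043/4 = -136609809/2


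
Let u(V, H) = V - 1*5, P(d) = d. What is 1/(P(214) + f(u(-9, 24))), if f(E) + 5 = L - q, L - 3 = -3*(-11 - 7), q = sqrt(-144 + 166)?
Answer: 133/35367 + sqrt(22)/70734 ≈ 0.0038269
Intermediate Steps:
u(V, H) = -5 + V (u(V, H) = V - 5 = -5 + V)
q = sqrt(22) ≈ 4.6904
L = 57 (L = 3 - 3*(-11 - 7) = 3 - 3*(-18) = 3 + 54 = 57)
f(E) = 52 - sqrt(22) (f(E) = -5 + (57 - sqrt(22)) = 52 - sqrt(22))
1/(P(214) + f(u(-9, 24))) = 1/(214 + (52 - sqrt(22))) = 1/(266 - sqrt(22))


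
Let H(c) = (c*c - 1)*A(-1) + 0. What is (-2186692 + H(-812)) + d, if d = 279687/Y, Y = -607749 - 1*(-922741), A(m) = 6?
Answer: 557336414759/314992 ≈ 1.7694e+6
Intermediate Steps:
Y = 314992 (Y = -607749 + 922741 = 314992)
H(c) = -6 + 6*c² (H(c) = (c*c - 1)*6 + 0 = (c² - 1)*6 + 0 = (-1 + c²)*6 + 0 = (-6 + 6*c²) + 0 = -6 + 6*c²)
d = 279687/314992 ≈ 0.88792
(-2186692 + H(-812)) + d = (-2186692 + (-6 + 6*(-812)²)) + 279687/314992 = (-2186692 + (-6 + 6*659344)) + 279687/314992 = (-2186692 + (-6 + 3956064)) + 279687/314992 = (-2186692 + 3956058) + 279687/314992 = 1769366 + 279687/314992 = 557336414759/314992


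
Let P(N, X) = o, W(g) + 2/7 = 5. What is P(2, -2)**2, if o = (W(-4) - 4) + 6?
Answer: 2209/49 ≈ 45.082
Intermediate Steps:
W(g) = 33/7 (W(g) = -2/7 + 5 = 33/7)
o = 47/7 (o = (33/7 - 4) + 6 = 5/7 + 6 = 47/7 ≈ 6.7143)
P(N, X) = 47/7
P(2, -2)**2 = (47/7)**2 = 2209/49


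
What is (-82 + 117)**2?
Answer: 1225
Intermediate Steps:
(-82 + 117)**2 = 35**2 = 1225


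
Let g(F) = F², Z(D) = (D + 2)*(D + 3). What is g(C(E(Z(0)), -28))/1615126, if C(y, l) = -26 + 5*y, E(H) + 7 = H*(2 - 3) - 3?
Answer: 5618/807563 ≈ 0.0069567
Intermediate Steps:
Z(D) = (2 + D)*(3 + D)
E(H) = -10 - H (E(H) = -7 + (H*(2 - 3) - 3) = -7 + (H*(-1) - 3) = -7 + (-H - 3) = -7 + (-3 - H) = -10 - H)
g(C(E(Z(0)), -28))/1615126 = (-26 + 5*(-10 - (6 + 0² + 5*0)))²/1615126 = (-26 + 5*(-10 - (6 + 0 + 0)))²*(1/1615126) = (-26 + 5*(-10 - 1*6))²*(1/1615126) = (-26 + 5*(-10 - 6))²*(1/1615126) = (-26 + 5*(-16))²*(1/1615126) = (-26 - 80)²*(1/1615126) = (-106)²*(1/1615126) = 11236*(1/1615126) = 5618/807563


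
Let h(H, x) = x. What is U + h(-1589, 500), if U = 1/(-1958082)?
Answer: 979040999/1958082 ≈ 500.00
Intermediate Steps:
U = -1/1958082 ≈ -5.1070e-7
U + h(-1589, 500) = -1/1958082 + 500 = 979040999/1958082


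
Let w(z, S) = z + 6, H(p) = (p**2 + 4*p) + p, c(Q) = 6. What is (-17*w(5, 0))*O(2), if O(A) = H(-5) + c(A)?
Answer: -1122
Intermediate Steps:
H(p) = p**2 + 5*p
w(z, S) = 6 + z
O(A) = 6 (O(A) = -5*(5 - 5) + 6 = -5*0 + 6 = 0 + 6 = 6)
(-17*w(5, 0))*O(2) = -17*(6 + 5)*6 = -17*11*6 = -187*6 = -1122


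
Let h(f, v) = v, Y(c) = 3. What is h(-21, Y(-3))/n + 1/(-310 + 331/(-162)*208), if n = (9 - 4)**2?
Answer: 15769887/131432600 ≈ 0.11998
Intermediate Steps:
n = 25 (n = 5**2 = 25)
h(-21, Y(-3))/n + 1/(-310 + 331/(-162)*208) = 3/25 + 1/(-310 + 331/(-162)*208) = 3*(1/25) + (1/208)/(-310 + 331*(-1/162)) = 3/25 + (1/208)/(-310 - 331/162) = 3/25 + (1/208)/(-50551/162) = 3/25 - 162/50551*1/208 = 3/25 - 81/5257304 = 15769887/131432600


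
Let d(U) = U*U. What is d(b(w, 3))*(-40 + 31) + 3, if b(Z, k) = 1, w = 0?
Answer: -6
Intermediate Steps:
d(U) = U²
d(b(w, 3))*(-40 + 31) + 3 = 1²*(-40 + 31) + 3 = 1*(-9) + 3 = -9 + 3 = -6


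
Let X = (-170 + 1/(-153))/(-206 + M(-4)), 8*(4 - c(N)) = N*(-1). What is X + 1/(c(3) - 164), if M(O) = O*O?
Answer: 1735973/1953810 ≈ 0.88851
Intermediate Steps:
M(O) = O²
c(N) = 4 + N/8 (c(N) = 4 - N*(-1)/8 = 4 - (-1)*N/8 = 4 + N/8)
X = 1369/1530 (X = (-170 + 1/(-153))/(-206 + (-4)²) = (-170 - 1/153)/(-206 + 16) = -26011/153/(-190) = -26011/153*(-1/190) = 1369/1530 ≈ 0.89477)
X + 1/(c(3) - 164) = 1369/1530 + 1/((4 + (⅛)*3) - 164) = 1369/1530 + 1/((4 + 3/8) - 164) = 1369/1530 + 1/(35/8 - 164) = 1369/1530 + 1/(-1277/8) = 1369/1530 - 8/1277 = 1735973/1953810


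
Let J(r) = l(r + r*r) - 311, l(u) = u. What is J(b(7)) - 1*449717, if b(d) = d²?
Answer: -447578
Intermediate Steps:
J(r) = -311 + r + r² (J(r) = (r + r*r) - 311 = (r + r²) - 311 = -311 + r + r²)
J(b(7)) - 1*449717 = (-311 + 7²*(1 + 7²)) - 1*449717 = (-311 + 49*(1 + 49)) - 449717 = (-311 + 49*50) - 449717 = (-311 + 2450) - 449717 = 2139 - 449717 = -447578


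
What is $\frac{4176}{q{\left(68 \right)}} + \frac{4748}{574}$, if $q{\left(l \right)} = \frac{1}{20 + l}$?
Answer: $\frac{105471430}{287} \approx 3.675 \cdot 10^{5}$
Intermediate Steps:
$\frac{4176}{q{\left(68 \right)}} + \frac{4748}{574} = \frac{4176}{\frac{1}{20 + 68}} + \frac{4748}{574} = \frac{4176}{\frac{1}{88}} + 4748 \cdot \frac{1}{574} = 4176 \frac{1}{\frac{1}{88}} + \frac{2374}{287} = 4176 \cdot 88 + \frac{2374}{287} = 367488 + \frac{2374}{287} = \frac{105471430}{287}$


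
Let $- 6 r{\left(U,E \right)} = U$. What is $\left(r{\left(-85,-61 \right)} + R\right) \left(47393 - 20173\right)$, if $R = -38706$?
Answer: $- \frac{3159575110}{3} \approx -1.0532 \cdot 10^{9}$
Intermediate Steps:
$r{\left(U,E \right)} = - \frac{U}{6}$
$\left(r{\left(-85,-61 \right)} + R\right) \left(47393 - 20173\right) = \left(\left(- \frac{1}{6}\right) \left(-85\right) - 38706\right) \left(47393 - 20173\right) = \left(\frac{85}{6} - 38706\right) 27220 = \left(- \frac{232151}{6}\right) 27220 = - \frac{3159575110}{3}$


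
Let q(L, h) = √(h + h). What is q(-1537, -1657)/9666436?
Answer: I*√3314/9666436 ≈ 5.9554e-6*I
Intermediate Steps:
q(L, h) = √2*√h (q(L, h) = √(2*h) = √2*√h)
q(-1537, -1657)/9666436 = (√2*√(-1657))/9666436 = (√2*(I*√1657))*(1/9666436) = (I*√3314)*(1/9666436) = I*√3314/9666436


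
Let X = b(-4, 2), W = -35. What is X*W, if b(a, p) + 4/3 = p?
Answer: -70/3 ≈ -23.333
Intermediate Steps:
b(a, p) = -4/3 + p
X = 2/3 (X = -4/3 + 2 = 2/3 ≈ 0.66667)
X*W = (2/3)*(-35) = -70/3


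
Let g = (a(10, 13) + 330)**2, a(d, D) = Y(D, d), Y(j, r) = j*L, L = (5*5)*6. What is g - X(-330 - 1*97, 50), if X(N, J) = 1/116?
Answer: 603014399/116 ≈ 5.1984e+6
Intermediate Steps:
L = 150 (L = 25*6 = 150)
Y(j, r) = 150*j (Y(j, r) = j*150 = 150*j)
a(d, D) = 150*D
X(N, J) = 1/116
g = 5198400 (g = (150*13 + 330)**2 = (1950 + 330)**2 = 2280**2 = 5198400)
g - X(-330 - 1*97, 50) = 5198400 - 1*1/116 = 5198400 - 1/116 = 603014399/116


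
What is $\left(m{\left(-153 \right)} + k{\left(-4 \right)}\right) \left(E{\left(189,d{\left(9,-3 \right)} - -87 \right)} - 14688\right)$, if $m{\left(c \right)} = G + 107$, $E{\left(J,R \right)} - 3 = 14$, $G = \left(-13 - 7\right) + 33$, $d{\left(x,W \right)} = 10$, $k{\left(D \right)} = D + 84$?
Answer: $-2934200$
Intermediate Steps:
$k{\left(D \right)} = 84 + D$
$G = 13$ ($G = -20 + 33 = 13$)
$E{\left(J,R \right)} = 17$ ($E{\left(J,R \right)} = 3 + 14 = 17$)
$m{\left(c \right)} = 120$ ($m{\left(c \right)} = 13 + 107 = 120$)
$\left(m{\left(-153 \right)} + k{\left(-4 \right)}\right) \left(E{\left(189,d{\left(9,-3 \right)} - -87 \right)} - 14688\right) = \left(120 + \left(84 - 4\right)\right) \left(17 - 14688\right) = \left(120 + 80\right) \left(17 - 14688\right) = 200 \left(17 - 14688\right) = 200 \left(-14671\right) = -2934200$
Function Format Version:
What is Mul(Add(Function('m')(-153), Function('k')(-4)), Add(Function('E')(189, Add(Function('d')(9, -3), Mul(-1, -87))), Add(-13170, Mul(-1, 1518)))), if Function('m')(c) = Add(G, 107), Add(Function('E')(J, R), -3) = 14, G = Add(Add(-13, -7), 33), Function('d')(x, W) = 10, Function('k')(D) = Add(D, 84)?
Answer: -2934200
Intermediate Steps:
Function('k')(D) = Add(84, D)
G = 13 (G = Add(-20, 33) = 13)
Function('E')(J, R) = 17 (Function('E')(J, R) = Add(3, 14) = 17)
Function('m')(c) = 120 (Function('m')(c) = Add(13, 107) = 120)
Mul(Add(Function('m')(-153), Function('k')(-4)), Add(Function('E')(189, Add(Function('d')(9, -3), Mul(-1, -87))), Add(-13170, Mul(-1, 1518)))) = Mul(Add(120, Add(84, -4)), Add(17, Add(-13170, Mul(-1, 1518)))) = Mul(Add(120, 80), Add(17, Add(-13170, -1518))) = Mul(200, Add(17, -14688)) = Mul(200, -14671) = -2934200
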